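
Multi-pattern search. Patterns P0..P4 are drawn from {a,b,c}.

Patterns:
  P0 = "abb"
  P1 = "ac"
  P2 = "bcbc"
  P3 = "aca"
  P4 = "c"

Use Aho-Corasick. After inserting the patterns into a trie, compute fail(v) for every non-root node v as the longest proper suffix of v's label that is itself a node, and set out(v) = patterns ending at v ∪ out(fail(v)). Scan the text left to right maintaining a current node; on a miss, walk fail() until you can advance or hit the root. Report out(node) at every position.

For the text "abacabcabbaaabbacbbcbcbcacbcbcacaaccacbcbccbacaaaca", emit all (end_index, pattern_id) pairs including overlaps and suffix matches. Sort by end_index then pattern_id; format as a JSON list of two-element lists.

Construct AC machine:
Trie (insert patterns):
  n0 'ε': a→1 b→5 c→10
  n1 'a': b→2 c→4
  n2 'ab': b→3
  n3 'abb': ·  [P0 ends]
  n4 'ac': a→9  [P1 ends]
  n5 'b': c→6
  n6 'bc': b→7
  n7 'bcb': c→8
  n8 'bcbc': ·  [P2 ends]
  n9 'aca': ·  [P3 ends]
  n10 'c': ·  [P4 ends]

BFS fail/out derivation:
  n1('a'): parent n0 fail=0; on 'a' 0 → fail=0;  out ∅∪∅=∅
  n5('b'): parent n0 fail=0; on 'b' 0 → fail=0;  out ∅∪∅=∅
  n10('c'): parent n0 fail=0; on 'c' 0 → fail=0;  out {4}∪∅={4}
  n2('ab'): parent n1 fail=0; on 'b' 0 → fail=5;  out ∅∪∅=∅
  n4('ac'): parent n1 fail=0; on 'c' 0 → fail=10;  out {1}∪{4}={1,4}
  n6('bc'): parent n5 fail=0; on 'c' 0 → fail=10;  out ∅∪{4}={4}
  n3('abb'): parent n2 fail=5; on 'b' 5→0 → fail=5;  out {0}∪∅={0}
  n7('bcb'): parent n6 fail=10; on 'b' 10→0 → fail=5;  out ∅∪∅=∅
  n9('aca'): parent n4 fail=10; on 'a' 10→0 → fail=1;  out {3}∪∅={3}
  n8('bcbc'): parent n7 fail=5; on 'c' 5 → fail=6;  out {2}∪{4}={2,4}

Text stream:
[0] read 'a'  n0⇒n1
[1] read 'b'  n1⇒n2
[2] read 'a'  n2⇒n1 (fail-walked)
[3] read 'c'  n1⇒n4  ** P1@[2:3],P4@[3:3]
[4] read 'a'  n4⇒n9  ** P3@[2:4]
[5] read 'b'  n9⇒n2 (fail-walked)
[6] read 'c'  n2⇒n6 (fail-walked)  ** P4@[6:6]
[7] read 'a'  n6⇒n1 (fail-walked)
[8] read 'b'  n1⇒n2
[9] read 'b'  n2⇒n3  ** P0@[7:9]
[10] read 'a'  n3⇒n1 (fail-walked)
[11] read 'a'  n1⇒n1 (fail-walked)
[12] read 'a'  n1⇒n1 (fail-walked)
[13] read 'b'  n1⇒n2
[14] read 'b'  n2⇒n3  ** P0@[12:14]
[15] read 'a'  n3⇒n1 (fail-walked)
[16] read 'c'  n1⇒n4  ** P1@[15:16],P4@[16:16]
[17] read 'b'  n4⇒n5 (fail-walked)
[18] read 'b'  n5⇒n5 (fail-walked)
[19] read 'c'  n5⇒n6  ** P4@[19:19]
[20] read 'b'  n6⇒n7
[21] read 'c'  n7⇒n8  ** P2@[18:21],P4@[21:21]
[22] read 'b'  n8⇒n7 (fail-walked)
[23] read 'c'  n7⇒n8  ** P2@[20:23],P4@[23:23]
[24] read 'a'  n8⇒n1 (fail-walked)
[25] read 'c'  n1⇒n4  ** P1@[24:25],P4@[25:25]
[26] read 'b'  n4⇒n5 (fail-walked)
[27] read 'c'  n5⇒n6  ** P4@[27:27]
[28] read 'b'  n6⇒n7
[29] read 'c'  n7⇒n8  ** P2@[26:29],P4@[29:29]
[30] read 'a'  n8⇒n1 (fail-walked)
[31] read 'c'  n1⇒n4  ** P1@[30:31],P4@[31:31]
[32] read 'a'  n4⇒n9  ** P3@[30:32]
[33] read 'a'  n9⇒n1 (fail-walked)
[34] read 'c'  n1⇒n4  ** P1@[33:34],P4@[34:34]
[35] read 'c'  n4⇒n10 (fail-walked)  ** P4@[35:35]
[36] read 'a'  n10⇒n1 (fail-walked)
[37] read 'c'  n1⇒n4  ** P1@[36:37],P4@[37:37]
[38] read 'b'  n4⇒n5 (fail-walked)
[39] read 'c'  n5⇒n6  ** P4@[39:39]
[40] read 'b'  n6⇒n7
[41] read 'c'  n7⇒n8  ** P2@[38:41],P4@[41:41]
[42] read 'c'  n8⇒n10 (fail-walked)  ** P4@[42:42]
[43] read 'b'  n10⇒n5 (fail-walked)
[44] read 'a'  n5⇒n1 (fail-walked)
[45] read 'c'  n1⇒n4  ** P1@[44:45],P4@[45:45]
[46] read 'a'  n4⇒n9  ** P3@[44:46]
[47] read 'a'  n9⇒n1 (fail-walked)
[48] read 'a'  n1⇒n1 (fail-walked)
[49] read 'c'  n1⇒n4  ** P1@[48:49],P4@[49:49]
[50] read 'a'  n4⇒n9  ** P3@[48:50]

Result: [[3,1],[3,4],[4,3],[6,4],[9,0],[14,0],[16,1],[16,4],[19,4],[21,2],[21,4],[23,2],[23,4],[25,1],[25,4],[27,4],[29,2],[29,4],[31,1],[31,4],[32,3],[34,1],[34,4],[35,4],[37,1],[37,4],[39,4],[41,2],[41,4],[42,4],[45,1],[45,4],[46,3],[49,1],[49,4],[50,3]]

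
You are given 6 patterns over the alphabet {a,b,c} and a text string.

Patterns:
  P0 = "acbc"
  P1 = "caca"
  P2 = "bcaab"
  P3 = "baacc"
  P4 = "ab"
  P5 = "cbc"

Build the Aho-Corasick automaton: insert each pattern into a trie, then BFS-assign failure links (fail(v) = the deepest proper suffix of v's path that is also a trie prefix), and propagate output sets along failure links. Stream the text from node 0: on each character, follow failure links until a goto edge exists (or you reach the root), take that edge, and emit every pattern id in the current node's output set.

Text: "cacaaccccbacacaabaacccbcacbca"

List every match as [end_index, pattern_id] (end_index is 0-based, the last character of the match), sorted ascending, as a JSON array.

Build automaton:
Trie nodes:
  0='ε' goto a→1 b→9 c→5
  1='a' goto b→18 c→2
  2='ac' goto b→3
  3='acb' goto c→4
  4='acbc' goto ·  ←P0
  5='c' goto a→6 b→19
  6='ca' goto c→7
  7='cac' goto a→8
  8='caca' goto ·  ←P1
  9='b' goto a→14 c→10
  10='bc' goto a→11
  11='bca' goto a→12
  12='bcaa' goto b→13
  13='bcaab' goto ·  ←P2
  14='ba' goto a→15
  15='baa' goto c→16
  16='baac' goto c→17
  17='baacc' goto ·  ←P3
  18='ab' goto ·  ←P4
  19='cb' goto c→20
  20='cbc' goto ·  ←P5

Failure links (BFS by depth):
  fail(1) 'a': from fail(0)=0 chase 'a': 0 ⇒ 0;  out=∅∪out(0)=∅
  fail(5) 'c': from fail(0)=0 chase 'c': 0 ⇒ 0;  out=∅∪out(0)=∅
  fail(9) 'b': from fail(0)=0 chase 'b': 0 ⇒ 0;  out=∅∪out(0)=∅
  fail(2) 'ac': from fail(1)=0 chase 'c': 0 ⇒ 5;  out=∅∪out(5)=∅
  fail(6) 'ca': from fail(5)=0 chase 'a': 0 ⇒ 1;  out=∅∪out(1)=∅
  fail(10) 'bc': from fail(9)=0 chase 'c': 0 ⇒ 5;  out=∅∪out(5)=∅
  fail(14) 'ba': from fail(9)=0 chase 'a': 0 ⇒ 1;  out=∅∪out(1)=∅
  fail(18) 'ab': from fail(1)=0 chase 'b': 0 ⇒ 9;  out={4}∪out(9)={4}
  fail(19) 'cb': from fail(5)=0 chase 'b': 0 ⇒ 9;  out=∅∪out(9)=∅
  fail(3) 'acb': from fail(2)=5 chase 'b': 5 ⇒ 19;  out=∅∪out(19)=∅
  fail(7) 'cac': from fail(6)=1 chase 'c': 1 ⇒ 2;  out=∅∪out(2)=∅
  fail(11) 'bca': from fail(10)=5 chase 'a': 5 ⇒ 6;  out=∅∪out(6)=∅
  fail(15) 'baa': from fail(14)=1 chase 'a': 1→0 ⇒ 1;  out=∅∪out(1)=∅
  fail(20) 'cbc': from fail(19)=9 chase 'c': 9 ⇒ 10;  out={5}∪out(10)={5}
  fail(4) 'acbc': from fail(3)=19 chase 'c': 19 ⇒ 20;  out={0}∪out(20)={0,5}
  fail(8) 'caca': from fail(7)=2 chase 'a': 2→5 ⇒ 6;  out={1}∪out(6)={1}
  fail(12) 'bcaa': from fail(11)=6 chase 'a': 6→1→0 ⇒ 1;  out=∅∪out(1)=∅
  fail(16) 'baac': from fail(15)=1 chase 'c': 1 ⇒ 2;  out=∅∪out(2)=∅
  fail(13) 'bcaab': from fail(12)=1 chase 'b': 1 ⇒ 18;  out={2}∪out(18)={2,4}
  fail(17) 'baacc': from fail(16)=2 chase 'c': 2→5→0 ⇒ 5;  out={3}∪out(5)={3}

Scan:
i=0 'c': node 0→5
i=1 'a': node 5→6
i=2 'c': node 6→7
i=3 'a': node 7→8  emit P1@[0:3]
i=4 'a': node 8→1 ·f
i=5 'c': node 1→2
i=6 'c': node 2→5 ·f
i=7 'c': node 5→5 ·f
i=8 'c': node 5→5 ·f
i=9 'b': node 5→19
i=10 'a': node 19→14 ·f
i=11 'c': node 14→2 ·f
i=12 'a': node 2→6 ·f
i=13 'c': node 6→7
i=14 'a': node 7→8  emit P1@[11:14]
i=15 'a': node 8→1 ·f
i=16 'b': node 1→18  emit P4@[15:16]
i=17 'a': node 18→14 ·f
i=18 'a': node 14→15
i=19 'c': node 15→16
i=20 'c': node 16→17  emit P3@[16:20]
i=21 'c': node 17→5 ·f
i=22 'b': node 5→19
i=23 'c': node 19→20  emit P5@[21:23]
i=24 'a': node 20→11 ·f
i=25 'c': node 11→7 ·f
i=26 'b': node 7→3 ·f
i=27 'c': node 3→4  emit P0@[24:27],P5@[25:27]
i=28 'a': node 4→11 ·f

Matches: [[3,1],[14,1],[16,4],[20,3],[23,5],[27,0],[27,5]]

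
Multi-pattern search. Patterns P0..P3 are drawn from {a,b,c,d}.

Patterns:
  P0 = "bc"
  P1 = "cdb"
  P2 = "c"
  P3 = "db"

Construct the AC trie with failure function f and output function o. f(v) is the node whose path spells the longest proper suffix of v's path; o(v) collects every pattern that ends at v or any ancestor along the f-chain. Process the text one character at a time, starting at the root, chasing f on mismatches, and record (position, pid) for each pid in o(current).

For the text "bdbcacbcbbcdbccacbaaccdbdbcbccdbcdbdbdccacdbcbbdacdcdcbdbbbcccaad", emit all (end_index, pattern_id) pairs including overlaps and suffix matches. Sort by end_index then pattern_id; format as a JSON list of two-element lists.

Construct AC machine:
Trie (insert patterns):
  n0 'ε': b→1 c→3 d→6
  n1 'b': c→2
  n2 'bc': ·  ←P0
  n3 'c': d→4  ←P2
  n4 'cd': b→5
  n5 'cdb': ·  ←P1
  n6 'd': b→7
  n7 'db': ·  ←P3

BFS fail/out derivation:
  n1('b'): parent n0 fail=0; on 'b' 0 → fail=0;  out ∅∪∅=∅
  n3('c'): parent n0 fail=0; on 'c' 0 → fail=0;  out {2}∪∅={2}
  n6('d'): parent n0 fail=0; on 'd' 0 → fail=0;  out ∅∪∅=∅
  n2('bc'): parent n1 fail=0; on 'c' 0 → fail=3;  out {0}∪{2}={0,2}
  n4('cd'): parent n3 fail=0; on 'd' 0 → fail=6;  out ∅∪∅=∅
  n7('db'): parent n6 fail=0; on 'b' 0 → fail=1;  out {3}∪∅={3}
  n5('cdb'): parent n4 fail=6; on 'b' 6 → fail=7;  out {1}∪{3}={1,3}

Text stream:
i=0 'b': node 0→1
i=1 'd': node 1→6 (via fail)
i=2 'b': node 6→7  emit P3@[1:2]
i=3 'c': node 7→2 (via fail)  emit P0@[2:3],P2@[3:3]
i=4 'a': node 2→0 (via fail)
i=5 'c': node 0→3  emit P2@[5:5]
i=6 'b': node 3→1 (via fail)
i=7 'c': node 1→2  emit P0@[6:7],P2@[7:7]
i=8 'b': node 2→1 (via fail)
i=9 'b': node 1→1 (via fail)
i=10 'c': node 1→2  emit P0@[9:10],P2@[10:10]
i=11 'd': node 2→4 (via fail)
i=12 'b': node 4→5  emit P1@[10:12],P3@[11:12]
i=13 'c': node 5→2 (via fail)  emit P0@[12:13],P2@[13:13]
i=14 'c': node 2→3 (via fail)  emit P2@[14:14]
i=15 'a': node 3→0 (via fail)
i=16 'c': node 0→3  emit P2@[16:16]
i=17 'b': node 3→1 (via fail)
i=18 'a': node 1→0 (via fail)
i=19 'a': node 0→0
i=20 'c': node 0→3  emit P2@[20:20]
i=21 'c': node 3→3 (via fail)  emit P2@[21:21]
i=22 'd': node 3→4
i=23 'b': node 4→5  emit P1@[21:23],P3@[22:23]
i=24 'd': node 5→6 (via fail)
i=25 'b': node 6→7  emit P3@[24:25]
i=26 'c': node 7→2 (via fail)  emit P0@[25:26],P2@[26:26]
i=27 'b': node 2→1 (via fail)
i=28 'c': node 1→2  emit P0@[27:28],P2@[28:28]
i=29 'c': node 2→3 (via fail)  emit P2@[29:29]
i=30 'd': node 3→4
i=31 'b': node 4→5  emit P1@[29:31],P3@[30:31]
i=32 'c': node 5→2 (via fail)  emit P0@[31:32],P2@[32:32]
i=33 'd': node 2→4 (via fail)
i=34 'b': node 4→5  emit P1@[32:34],P3@[33:34]
i=35 'd': node 5→6 (via fail)
i=36 'b': node 6→7  emit P3@[35:36]
i=37 'd': node 7→6 (via fail)
i=38 'c': node 6→3 (via fail)  emit P2@[38:38]
i=39 'c': node 3→3 (via fail)  emit P2@[39:39]
i=40 'a': node 3→0 (via fail)
i=41 'c': node 0→3  emit P2@[41:41]
i=42 'd': node 3→4
i=43 'b': node 4→5  emit P1@[41:43],P3@[42:43]
i=44 'c': node 5→2 (via fail)  emit P0@[43:44],P2@[44:44]
i=45 'b': node 2→1 (via fail)
i=46 'b': node 1→1 (via fail)
i=47 'd': node 1→6 (via fail)
i=48 'a': node 6→0 (via fail)
i=49 'c': node 0→3  emit P2@[49:49]
i=50 'd': node 3→4
i=51 'c': node 4→3 (via fail)  emit P2@[51:51]
i=52 'd': node 3→4
i=53 'c': node 4→3 (via fail)  emit P2@[53:53]
i=54 'b': node 3→1 (via fail)
i=55 'd': node 1→6 (via fail)
i=56 'b': node 6→7  emit P3@[55:56]
i=57 'b': node 7→1 (via fail)
i=58 'b': node 1→1 (via fail)
i=59 'c': node 1→2  emit P0@[58:59],P2@[59:59]
i=60 'c': node 2→3 (via fail)  emit P2@[60:60]
i=61 'c': node 3→3 (via fail)  emit P2@[61:61]
i=62 'a': node 3→0 (via fail)
i=63 'a': node 0→0
i=64 'd': node 0→6

Matches: [[2,3],[3,0],[3,2],[5,2],[7,0],[7,2],[10,0],[10,2],[12,1],[12,3],[13,0],[13,2],[14,2],[16,2],[20,2],[21,2],[23,1],[23,3],[25,3],[26,0],[26,2],[28,0],[28,2],[29,2],[31,1],[31,3],[32,0],[32,2],[34,1],[34,3],[36,3],[38,2],[39,2],[41,2],[43,1],[43,3],[44,0],[44,2],[49,2],[51,2],[53,2],[56,3],[59,0],[59,2],[60,2],[61,2]]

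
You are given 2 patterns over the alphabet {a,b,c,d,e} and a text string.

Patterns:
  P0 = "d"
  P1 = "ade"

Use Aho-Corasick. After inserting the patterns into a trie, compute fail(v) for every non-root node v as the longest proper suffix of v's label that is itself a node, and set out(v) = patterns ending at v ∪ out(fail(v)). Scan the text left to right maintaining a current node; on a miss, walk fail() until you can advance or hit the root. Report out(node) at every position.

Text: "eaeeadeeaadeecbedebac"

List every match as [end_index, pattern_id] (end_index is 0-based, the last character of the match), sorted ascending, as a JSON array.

Build automaton:
Trie nodes:
  n0 'ε': a→2 d→1
  n1 'd': ·  [P0 ends]
  n2 'a': d→3
  n3 'ad': e→4
  n4 'ade': ·  [P1 ends]

Failure links (BFS by depth):
  fail(1) 'd': from fail(0)=0 chase 'd': 0 ⇒ 0;  out={0}∪out(0)={0}
  fail(2) 'a': from fail(0)=0 chase 'a': 0 ⇒ 0;  out=∅∪out(0)=∅
  fail(3) 'ad': from fail(2)=0 chase 'd': 0 ⇒ 1;  out=∅∪out(1)={0}
  fail(4) 'ade': from fail(3)=1 chase 'e': 1→0 ⇒ 0;  out={1}∪out(0)={1}

Text stream:
i=0 'e': node 0→0
i=1 'a': node 0→2
i=2 'e': node 2→0 (fail-walked)
i=3 'e': node 0→0
i=4 'a': node 0→2
i=5 'd': node 2→3  ** P0@[5:5]
i=6 'e': node 3→4  ** P1@[4:6]
i=7 'e': node 4→0 (fail-walked)
i=8 'a': node 0→2
i=9 'a': node 2→2 (fail-walked)
i=10 'd': node 2→3  ** P0@[10:10]
i=11 'e': node 3→4  ** P1@[9:11]
i=12 'e': node 4→0 (fail-walked)
i=13 'c': node 0→0
i=14 'b': node 0→0
i=15 'e': node 0→0
i=16 'd': node 0→1  ** P0@[16:16]
i=17 'e': node 1→0 (fail-walked)
i=18 'b': node 0→0
i=19 'a': node 0→2
i=20 'c': node 2→0 (fail-walked)

All matches (sorted): [[5,0],[6,1],[10,0],[11,1],[16,0]]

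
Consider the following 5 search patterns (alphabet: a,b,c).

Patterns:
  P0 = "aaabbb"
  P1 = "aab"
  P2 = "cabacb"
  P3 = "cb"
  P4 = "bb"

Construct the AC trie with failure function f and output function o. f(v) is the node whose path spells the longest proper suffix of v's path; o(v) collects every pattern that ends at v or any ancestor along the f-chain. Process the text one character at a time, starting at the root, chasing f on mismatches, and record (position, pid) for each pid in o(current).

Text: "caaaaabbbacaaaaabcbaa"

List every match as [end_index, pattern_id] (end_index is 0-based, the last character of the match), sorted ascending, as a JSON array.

Construct AC machine:
Trie (insert patterns):
  0='ε' goto a→1 b→15 c→8
  1='a' goto a→2
  2='aa' goto a→3 b→7
  3='aaa' goto b→4
  4='aaab' goto b→5
  5='aaabb' goto b→6
  6='aaabbb' goto ·  ←P0
  7='aab' goto ·  ←P1
  8='c' goto a→9 b→14
  9='ca' goto b→10
  10='cab' goto a→11
  11='caba' goto c→12
  12='cabac' goto b→13
  13='cabacb' goto ·  ←P2
  14='cb' goto ·  ←P3
  15='b' goto b→16
  16='bb' goto ·  ←P4

BFS fail/out derivation:
  fail(1) 'a': from fail(0)=0 chase 'a': 0 ⇒ 0;  out=∅∪out(0)=∅
  fail(8) 'c': from fail(0)=0 chase 'c': 0 ⇒ 0;  out=∅∪out(0)=∅
  fail(15) 'b': from fail(0)=0 chase 'b': 0 ⇒ 0;  out=∅∪out(0)=∅
  fail(2) 'aa': from fail(1)=0 chase 'a': 0 ⇒ 1;  out=∅∪out(1)=∅
  fail(9) 'ca': from fail(8)=0 chase 'a': 0 ⇒ 1;  out=∅∪out(1)=∅
  fail(14) 'cb': from fail(8)=0 chase 'b': 0 ⇒ 15;  out={3}∪out(15)={3}
  fail(16) 'bb': from fail(15)=0 chase 'b': 0 ⇒ 15;  out={4}∪out(15)={4}
  fail(3) 'aaa': from fail(2)=1 chase 'a': 1 ⇒ 2;  out=∅∪out(2)=∅
  fail(7) 'aab': from fail(2)=1 chase 'b': 1→0 ⇒ 15;  out={1}∪out(15)={1}
  fail(10) 'cab': from fail(9)=1 chase 'b': 1→0 ⇒ 15;  out=∅∪out(15)=∅
  fail(4) 'aaab': from fail(3)=2 chase 'b': 2 ⇒ 7;  out=∅∪out(7)={1}
  fail(11) 'caba': from fail(10)=15 chase 'a': 15→0 ⇒ 1;  out=∅∪out(1)=∅
  fail(5) 'aaabb': from fail(4)=7 chase 'b': 7→15 ⇒ 16;  out=∅∪out(16)={4}
  fail(12) 'cabac': from fail(11)=1 chase 'c': 1→0 ⇒ 8;  out=∅∪out(8)=∅
  fail(6) 'aaabbb': from fail(5)=16 chase 'b': 16→15 ⇒ 16;  out={0}∪out(16)={0,4}
  fail(13) 'cabacb': from fail(12)=8 chase 'b': 8 ⇒ 14;  out={2}∪out(14)={2,3}

Run:
pos 0 'c': at 8
pos 1 'a': at 9
pos 2 'a': at 2 (via fail)
pos 3 'a': at 3
pos 4 'a': at 3 (via fail)
pos 5 'a': at 3 (via fail)
pos 6 'b': at 4  emit P1@[4:6]
pos 7 'b': at 5  emit P4@[6:7]
pos 8 'b': at 6  emit P0@[3:8],P4@[7:8]
pos 9 'a': at 1 (via fail)
pos 10 'c': at 8 (via fail)
pos 11 'a': at 9
pos 12 'a': at 2 (via fail)
pos 13 'a': at 3
pos 14 'a': at 3 (via fail)
pos 15 'a': at 3 (via fail)
pos 16 'b': at 4  emit P1@[14:16]
pos 17 'c': at 8 (via fail)
pos 18 'b': at 14  emit P3@[17:18]
pos 19 'a': at 1 (via fail)
pos 20 'a': at 2

Result: [[6,1],[7,4],[8,0],[8,4],[16,1],[18,3]]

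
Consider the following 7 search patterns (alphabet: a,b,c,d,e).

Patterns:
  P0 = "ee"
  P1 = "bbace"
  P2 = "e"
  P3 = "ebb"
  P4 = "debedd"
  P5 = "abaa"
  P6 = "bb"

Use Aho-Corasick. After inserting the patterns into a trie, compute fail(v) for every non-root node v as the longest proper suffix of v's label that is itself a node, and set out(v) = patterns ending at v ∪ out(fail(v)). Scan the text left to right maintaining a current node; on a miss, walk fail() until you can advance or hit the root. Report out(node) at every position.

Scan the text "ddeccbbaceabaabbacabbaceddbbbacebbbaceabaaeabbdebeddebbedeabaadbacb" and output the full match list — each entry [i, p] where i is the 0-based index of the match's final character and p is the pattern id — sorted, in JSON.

Build automaton:
Trie nodes:
  n0 'ε': a→16 b→3 d→10 e→1
  n1 'e': b→8 e→2  [P2 ends]
  n2 'ee': ·  [P0 ends]
  n3 'b': b→4
  n4 'bb': a→5  [P6 ends]
  n5 'bba': c→6
  n6 'bbac': e→7
  n7 'bbace': ·  [P1 ends]
  n8 'eb': b→9
  n9 'ebb': ·  [P3 ends]
  n10 'd': e→11
  n11 'de': b→12
  n12 'deb': e→13
  n13 'debe': d→14
  n14 'debed': d→15
  n15 'debedd': ·  [P4 ends]
  n16 'a': b→17
  n17 'ab': a→18
  n18 'aba': a→19
  n19 'abaa': ·  [P5 ends]

BFS fail/out derivation:
  fail(1) 'e': from fail(0)=0 chase 'e': 0 ⇒ 0;  out={2}∪out(0)={2}
  fail(3) 'b': from fail(0)=0 chase 'b': 0 ⇒ 0;  out=∅∪out(0)=∅
  fail(10) 'd': from fail(0)=0 chase 'd': 0 ⇒ 0;  out=∅∪out(0)=∅
  fail(16) 'a': from fail(0)=0 chase 'a': 0 ⇒ 0;  out=∅∪out(0)=∅
  fail(2) 'ee': from fail(1)=0 chase 'e': 0 ⇒ 1;  out={0}∪out(1)={0,2}
  fail(4) 'bb': from fail(3)=0 chase 'b': 0 ⇒ 3;  out={6}∪out(3)={6}
  fail(8) 'eb': from fail(1)=0 chase 'b': 0 ⇒ 3;  out=∅∪out(3)=∅
  fail(11) 'de': from fail(10)=0 chase 'e': 0 ⇒ 1;  out=∅∪out(1)={2}
  fail(17) 'ab': from fail(16)=0 chase 'b': 0 ⇒ 3;  out=∅∪out(3)=∅
  fail(5) 'bba': from fail(4)=3 chase 'a': 3→0 ⇒ 16;  out=∅∪out(16)=∅
  fail(9) 'ebb': from fail(8)=3 chase 'b': 3 ⇒ 4;  out={3}∪out(4)={3,6}
  fail(12) 'deb': from fail(11)=1 chase 'b': 1 ⇒ 8;  out=∅∪out(8)=∅
  fail(18) 'aba': from fail(17)=3 chase 'a': 3→0 ⇒ 16;  out=∅∪out(16)=∅
  fail(6) 'bbac': from fail(5)=16 chase 'c': 16→0 ⇒ 0;  out=∅∪out(0)=∅
  fail(13) 'debe': from fail(12)=8 chase 'e': 8→3→0 ⇒ 1;  out=∅∪out(1)={2}
  fail(19) 'abaa': from fail(18)=16 chase 'a': 16→0 ⇒ 16;  out={5}∪out(16)={5}
  fail(7) 'bbace': from fail(6)=0 chase 'e': 0 ⇒ 1;  out={1}∪out(1)={1,2}
  fail(14) 'debed': from fail(13)=1 chase 'd': 1→0 ⇒ 10;  out=∅∪out(10)=∅
  fail(15) 'debedd': from fail(14)=10 chase 'd': 10→0 ⇒ 10;  out={4}∪out(10)={4}

Run:
i=0 'd': node 0→10
i=1 'd': node 10→10 (via fail)
i=2 'e': node 10→11  → match P2@[2:2]
i=3 'c': node 11→0 (via fail)
i=4 'c': node 0→0
i=5 'b': node 0→3
i=6 'b': node 3→4  → match P6@[5:6]
i=7 'a': node 4→5
i=8 'c': node 5→6
i=9 'e': node 6→7  → match P1@[5:9],P2@[9:9]
i=10 'a': node 7→16 (via fail)
i=11 'b': node 16→17
i=12 'a': node 17→18
i=13 'a': node 18→19  → match P5@[10:13]
i=14 'b': node 19→17 (via fail)
i=15 'b': node 17→4 (via fail)  → match P6@[14:15]
i=16 'a': node 4→5
i=17 'c': node 5→6
i=18 'a': node 6→16 (via fail)
i=19 'b': node 16→17
i=20 'b': node 17→4 (via fail)  → match P6@[19:20]
i=21 'a': node 4→5
i=22 'c': node 5→6
i=23 'e': node 6→7  → match P1@[19:23],P2@[23:23]
i=24 'd': node 7→10 (via fail)
i=25 'd': node 10→10 (via fail)
i=26 'b': node 10→3 (via fail)
i=27 'b': node 3→4  → match P6@[26:27]
i=28 'b': node 4→4 (via fail)  → match P6@[27:28]
i=29 'a': node 4→5
i=30 'c': node 5→6
i=31 'e': node 6→7  → match P1@[27:31],P2@[31:31]
i=32 'b': node 7→8 (via fail)
i=33 'b': node 8→9  → match P3@[31:33],P6@[32:33]
i=34 'b': node 9→4 (via fail)  → match P6@[33:34]
i=35 'a': node 4→5
i=36 'c': node 5→6
i=37 'e': node 6→7  → match P1@[33:37],P2@[37:37]
i=38 'a': node 7→16 (via fail)
i=39 'b': node 16→17
i=40 'a': node 17→18
i=41 'a': node 18→19  → match P5@[38:41]
i=42 'e': node 19→1 (via fail)  → match P2@[42:42]
i=43 'a': node 1→16 (via fail)
i=44 'b': node 16→17
i=45 'b': node 17→4 (via fail)  → match P6@[44:45]
i=46 'd': node 4→10 (via fail)
i=47 'e': node 10→11  → match P2@[47:47]
i=48 'b': node 11→12
i=49 'e': node 12→13  → match P2@[49:49]
i=50 'd': node 13→14
i=51 'd': node 14→15  → match P4@[46:51]
i=52 'e': node 15→11 (via fail)  → match P2@[52:52]
i=53 'b': node 11→12
i=54 'b': node 12→9 (via fail)  → match P3@[52:54],P6@[53:54]
i=55 'e': node 9→1 (via fail)  → match P2@[55:55]
i=56 'd': node 1→10 (via fail)
i=57 'e': node 10→11  → match P2@[57:57]
i=58 'a': node 11→16 (via fail)
i=59 'b': node 16→17
i=60 'a': node 17→18
i=61 'a': node 18→19  → match P5@[58:61]
i=62 'd': node 19→10 (via fail)
i=63 'b': node 10→3 (via fail)
i=64 'a': node 3→16 (via fail)
i=65 'c': node 16→0 (via fail)
i=66 'b': node 0→3

All matches (sorted): [[2,2],[6,6],[9,1],[9,2],[13,5],[15,6],[20,6],[23,1],[23,2],[27,6],[28,6],[31,1],[31,2],[33,3],[33,6],[34,6],[37,1],[37,2],[41,5],[42,2],[45,6],[47,2],[49,2],[51,4],[52,2],[54,3],[54,6],[55,2],[57,2],[61,5]]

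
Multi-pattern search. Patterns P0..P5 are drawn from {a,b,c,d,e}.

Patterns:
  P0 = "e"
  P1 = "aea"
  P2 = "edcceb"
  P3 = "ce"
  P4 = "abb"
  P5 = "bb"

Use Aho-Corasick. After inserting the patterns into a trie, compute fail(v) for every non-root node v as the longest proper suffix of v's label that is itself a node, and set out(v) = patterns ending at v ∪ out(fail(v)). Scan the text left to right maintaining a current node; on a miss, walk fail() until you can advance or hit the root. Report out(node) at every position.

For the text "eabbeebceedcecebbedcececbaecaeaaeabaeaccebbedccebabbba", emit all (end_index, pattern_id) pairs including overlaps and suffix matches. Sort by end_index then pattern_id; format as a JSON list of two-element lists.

Construct AC machine:
Trie nodes:
  n0 'ε': a→2 b→14 c→10 e→1
  n1 'e': d→5  ←P0
  n2 'a': b→12 e→3
  n3 'ae': a→4
  n4 'aea': ·  ←P1
  n5 'ed': c→6
  n6 'edc': c→7
  n7 'edcc': e→8
  n8 'edcce': b→9
  n9 'edcceb': ·  ←P2
  n10 'c': e→11
  n11 'ce': ·  ←P3
  n12 'ab': b→13
  n13 'abb': ·  ←P4
  n14 'b': b→15
  n15 'bb': ·  ←P5

Failure links (BFS by depth):
  n1('e'): parent n0 fail=0; on 'e' 0 → fail=0;  out {0}∪∅={0}
  n2('a'): parent n0 fail=0; on 'a' 0 → fail=0;  out ∅∪∅=∅
  n10('c'): parent n0 fail=0; on 'c' 0 → fail=0;  out ∅∪∅=∅
  n14('b'): parent n0 fail=0; on 'b' 0 → fail=0;  out ∅∪∅=∅
  n3('ae'): parent n2 fail=0; on 'e' 0 → fail=1;  out ∅∪{0}={0}
  n5('ed'): parent n1 fail=0; on 'd' 0 → fail=0;  out ∅∪∅=∅
  n11('ce'): parent n10 fail=0; on 'e' 0 → fail=1;  out {3}∪{0}={0,3}
  n12('ab'): parent n2 fail=0; on 'b' 0 → fail=14;  out ∅∪∅=∅
  n15('bb'): parent n14 fail=0; on 'b' 0 → fail=14;  out {5}∪∅={5}
  n4('aea'): parent n3 fail=1; on 'a' 1→0 → fail=2;  out {1}∪∅={1}
  n6('edc'): parent n5 fail=0; on 'c' 0 → fail=10;  out ∅∪∅=∅
  n13('abb'): parent n12 fail=14; on 'b' 14 → fail=15;  out {4}∪{5}={4,5}
  n7('edcc'): parent n6 fail=10; on 'c' 10→0 → fail=10;  out ∅∪∅=∅
  n8('edcce'): parent n7 fail=10; on 'e' 10 → fail=11;  out ∅∪{0,3}={0,3}
  n9('edcceb'): parent n8 fail=11; on 'b' 11→1→0 → fail=14;  out {2}∪∅={2}

Scan:
i=0 'e': node 0→1  → match P0@[0:0]
i=1 'a': node 1→2 (via fail)
i=2 'b': node 2→12
i=3 'b': node 12→13  → match P4@[1:3],P5@[2:3]
i=4 'e': node 13→1 (via fail)  → match P0@[4:4]
i=5 'e': node 1→1 (via fail)  → match P0@[5:5]
i=6 'b': node 1→14 (via fail)
i=7 'c': node 14→10 (via fail)
i=8 'e': node 10→11  → match P0@[8:8],P3@[7:8]
i=9 'e': node 11→1 (via fail)  → match P0@[9:9]
i=10 'd': node 1→5
i=11 'c': node 5→6
i=12 'e': node 6→11 (via fail)  → match P0@[12:12],P3@[11:12]
i=13 'c': node 11→10 (via fail)
i=14 'e': node 10→11  → match P0@[14:14],P3@[13:14]
i=15 'b': node 11→14 (via fail)
i=16 'b': node 14→15  → match P5@[15:16]
i=17 'e': node 15→1 (via fail)  → match P0@[17:17]
i=18 'd': node 1→5
i=19 'c': node 5→6
i=20 'e': node 6→11 (via fail)  → match P0@[20:20],P3@[19:20]
i=21 'c': node 11→10 (via fail)
i=22 'e': node 10→11  → match P0@[22:22],P3@[21:22]
i=23 'c': node 11→10 (via fail)
i=24 'b': node 10→14 (via fail)
i=25 'a': node 14→2 (via fail)
i=26 'e': node 2→3  → match P0@[26:26]
i=27 'c': node 3→10 (via fail)
i=28 'a': node 10→2 (via fail)
i=29 'e': node 2→3  → match P0@[29:29]
i=30 'a': node 3→4  → match P1@[28:30]
i=31 'a': node 4→2 (via fail)
i=32 'e': node 2→3  → match P0@[32:32]
i=33 'a': node 3→4  → match P1@[31:33]
i=34 'b': node 4→12 (via fail)
i=35 'a': node 12→2 (via fail)
i=36 'e': node 2→3  → match P0@[36:36]
i=37 'a': node 3→4  → match P1@[35:37]
i=38 'c': node 4→10 (via fail)
i=39 'c': node 10→10 (via fail)
i=40 'e': node 10→11  → match P0@[40:40],P3@[39:40]
i=41 'b': node 11→14 (via fail)
i=42 'b': node 14→15  → match P5@[41:42]
i=43 'e': node 15→1 (via fail)  → match P0@[43:43]
i=44 'd': node 1→5
i=45 'c': node 5→6
i=46 'c': node 6→7
i=47 'e': node 7→8  → match P0@[47:47],P3@[46:47]
i=48 'b': node 8→9  → match P2@[43:48]
i=49 'a': node 9→2 (via fail)
i=50 'b': node 2→12
i=51 'b': node 12→13  → match P4@[49:51],P5@[50:51]
i=52 'b': node 13→15 (via fail)  → match P5@[51:52]
i=53 'a': node 15→2 (via fail)

Result: [[0,0],[3,4],[3,5],[4,0],[5,0],[8,0],[8,3],[9,0],[12,0],[12,3],[14,0],[14,3],[16,5],[17,0],[20,0],[20,3],[22,0],[22,3],[26,0],[29,0],[30,1],[32,0],[33,1],[36,0],[37,1],[40,0],[40,3],[42,5],[43,0],[47,0],[47,3],[48,2],[51,4],[51,5],[52,5]]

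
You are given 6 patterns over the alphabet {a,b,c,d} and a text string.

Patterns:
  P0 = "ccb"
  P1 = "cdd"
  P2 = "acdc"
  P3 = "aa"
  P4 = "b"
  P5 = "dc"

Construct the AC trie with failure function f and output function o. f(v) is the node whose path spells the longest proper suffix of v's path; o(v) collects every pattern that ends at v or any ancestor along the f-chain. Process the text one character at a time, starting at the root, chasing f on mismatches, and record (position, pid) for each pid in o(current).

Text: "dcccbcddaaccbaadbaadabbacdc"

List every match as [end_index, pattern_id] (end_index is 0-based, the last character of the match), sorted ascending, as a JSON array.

Build:
Trie (insert patterns):
  0='ε' goto a→6 b→11 c→1 d→12
  1='c' goto c→2 d→4
  2='cc' goto b→3
  3='ccb' goto ·  ←P0
  4='cd' goto d→5
  5='cdd' goto ·  ←P1
  6='a' goto a→10 c→7
  7='ac' goto d→8
  8='acd' goto c→9
  9='acdc' goto ·  ←P2
  10='aa' goto ·  ←P3
  11='b' goto ·  ←P4
  12='d' goto c→13
  13='dc' goto ·  ←P5

Failure links (BFS by depth):
  n1('c'): parent n0 fail=0; on 'c' 0 → fail=0;  out ∅∪∅=∅
  n6('a'): parent n0 fail=0; on 'a' 0 → fail=0;  out ∅∪∅=∅
  n11('b'): parent n0 fail=0; on 'b' 0 → fail=0;  out {4}∪∅={4}
  n12('d'): parent n0 fail=0; on 'd' 0 → fail=0;  out ∅∪∅=∅
  n2('cc'): parent n1 fail=0; on 'c' 0 → fail=1;  out ∅∪∅=∅
  n4('cd'): parent n1 fail=0; on 'd' 0 → fail=12;  out ∅∪∅=∅
  n7('ac'): parent n6 fail=0; on 'c' 0 → fail=1;  out ∅∪∅=∅
  n10('aa'): parent n6 fail=0; on 'a' 0 → fail=6;  out {3}∪∅={3}
  n13('dc'): parent n12 fail=0; on 'c' 0 → fail=1;  out {5}∪∅={5}
  n3('ccb'): parent n2 fail=1; on 'b' 1→0 → fail=11;  out {0}∪{4}={0,4}
  n5('cdd'): parent n4 fail=12; on 'd' 12→0 → fail=12;  out {1}∪∅={1}
  n8('acd'): parent n7 fail=1; on 'd' 1 → fail=4;  out ∅∪∅=∅
  n9('acdc'): parent n8 fail=4; on 'c' 4→12 → fail=13;  out {2}∪{5}={2,5}

Text stream:
pos 0 'd': at 12
pos 1 'c': at 13  → match P5@[0:1]
pos 2 'c': at 2 (via fail)
pos 3 'c': at 2 (via fail)
pos 4 'b': at 3  → match P0@[2:4],P4@[4:4]
pos 5 'c': at 1 (via fail)
pos 6 'd': at 4
pos 7 'd': at 5  → match P1@[5:7]
pos 8 'a': at 6 (via fail)
pos 9 'a': at 10  → match P3@[8:9]
pos 10 'c': at 7 (via fail)
pos 11 'c': at 2 (via fail)
pos 12 'b': at 3  → match P0@[10:12],P4@[12:12]
pos 13 'a': at 6 (via fail)
pos 14 'a': at 10  → match P3@[13:14]
pos 15 'd': at 12 (via fail)
pos 16 'b': at 11 (via fail)  → match P4@[16:16]
pos 17 'a': at 6 (via fail)
pos 18 'a': at 10  → match P3@[17:18]
pos 19 'd': at 12 (via fail)
pos 20 'a': at 6 (via fail)
pos 21 'b': at 11 (via fail)  → match P4@[21:21]
pos 22 'b': at 11 (via fail)  → match P4@[22:22]
pos 23 'a': at 6 (via fail)
pos 24 'c': at 7
pos 25 'd': at 8
pos 26 'c': at 9  → match P2@[23:26],P5@[25:26]

Matches: [[1,5],[4,0],[4,4],[7,1],[9,3],[12,0],[12,4],[14,3],[16,4],[18,3],[21,4],[22,4],[26,2],[26,5]]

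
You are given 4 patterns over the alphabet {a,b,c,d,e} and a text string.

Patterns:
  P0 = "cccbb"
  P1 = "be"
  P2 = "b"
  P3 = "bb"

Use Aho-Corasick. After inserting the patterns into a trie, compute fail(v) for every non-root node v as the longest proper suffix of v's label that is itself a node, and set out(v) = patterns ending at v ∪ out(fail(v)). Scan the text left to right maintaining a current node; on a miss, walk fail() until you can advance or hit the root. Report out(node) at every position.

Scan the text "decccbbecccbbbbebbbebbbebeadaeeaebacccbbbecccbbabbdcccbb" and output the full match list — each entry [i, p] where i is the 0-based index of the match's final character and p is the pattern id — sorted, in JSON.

Construct AC machine:
Trie (insert patterns):
  n0 'ε': b→6 c→1
  n1 'c': c→2
  n2 'cc': c→3
  n3 'ccc': b→4
  n4 'cccb': b→5
  n5 'cccbb': ·  [P0 ends]
  n6 'b': b→8 e→7  [P2 ends]
  n7 'be': ·  [P1 ends]
  n8 'bb': ·  [P3 ends]

Failure links (BFS by depth):
  fail(1) 'c': from fail(0)=0 chase 'c': 0 ⇒ 0;  out=∅∪out(0)=∅
  fail(6) 'b': from fail(0)=0 chase 'b': 0 ⇒ 0;  out={2}∪out(0)={2}
  fail(2) 'cc': from fail(1)=0 chase 'c': 0 ⇒ 1;  out=∅∪out(1)=∅
  fail(7) 'be': from fail(6)=0 chase 'e': 0 ⇒ 0;  out={1}∪out(0)={1}
  fail(8) 'bb': from fail(6)=0 chase 'b': 0 ⇒ 6;  out={3}∪out(6)={2,3}
  fail(3) 'ccc': from fail(2)=1 chase 'c': 1 ⇒ 2;  out=∅∪out(2)=∅
  fail(4) 'cccb': from fail(3)=2 chase 'b': 2→1→0 ⇒ 6;  out=∅∪out(6)={2}
  fail(5) 'cccbb': from fail(4)=6 chase 'b': 6 ⇒ 8;  out={0}∪out(8)={0,2,3}

Run:
i=0 'd': node 0→0
i=1 'e': node 0→0
i=2 'c': node 0→1
i=3 'c': node 1→2
i=4 'c': node 2→3
i=5 'b': node 3→4  → match P2@[5:5]
i=6 'b': node 4→5  → match P0@[2:6],P2@[6:6],P3@[5:6]
i=7 'e': node 5→7 ·f  → match P1@[6:7]
i=8 'c': node 7→1 ·f
i=9 'c': node 1→2
i=10 'c': node 2→3
i=11 'b': node 3→4  → match P2@[11:11]
i=12 'b': node 4→5  → match P0@[8:12],P2@[12:12],P3@[11:12]
i=13 'b': node 5→8 ·f  → match P2@[13:13],P3@[12:13]
i=14 'b': node 8→8 ·f  → match P2@[14:14],P3@[13:14]
i=15 'e': node 8→7 ·f  → match P1@[14:15]
i=16 'b': node 7→6 ·f  → match P2@[16:16]
i=17 'b': node 6→8  → match P2@[17:17],P3@[16:17]
i=18 'b': node 8→8 ·f  → match P2@[18:18],P3@[17:18]
i=19 'e': node 8→7 ·f  → match P1@[18:19]
i=20 'b': node 7→6 ·f  → match P2@[20:20]
i=21 'b': node 6→8  → match P2@[21:21],P3@[20:21]
i=22 'b': node 8→8 ·f  → match P2@[22:22],P3@[21:22]
i=23 'e': node 8→7 ·f  → match P1@[22:23]
i=24 'b': node 7→6 ·f  → match P2@[24:24]
i=25 'e': node 6→7  → match P1@[24:25]
i=26 'a': node 7→0 ·f
i=27 'd': node 0→0
i=28 'a': node 0→0
i=29 'e': node 0→0
i=30 'e': node 0→0
i=31 'a': node 0→0
i=32 'e': node 0→0
i=33 'b': node 0→6  → match P2@[33:33]
i=34 'a': node 6→0 ·f
i=35 'c': node 0→1
i=36 'c': node 1→2
i=37 'c': node 2→3
i=38 'b': node 3→4  → match P2@[38:38]
i=39 'b': node 4→5  → match P0@[35:39],P2@[39:39],P3@[38:39]
i=40 'b': node 5→8 ·f  → match P2@[40:40],P3@[39:40]
i=41 'e': node 8→7 ·f  → match P1@[40:41]
i=42 'c': node 7→1 ·f
i=43 'c': node 1→2
i=44 'c': node 2→3
i=45 'b': node 3→4  → match P2@[45:45]
i=46 'b': node 4→5  → match P0@[42:46],P2@[46:46],P3@[45:46]
i=47 'a': node 5→0 ·f
i=48 'b': node 0→6  → match P2@[48:48]
i=49 'b': node 6→8  → match P2@[49:49],P3@[48:49]
i=50 'd': node 8→0 ·f
i=51 'c': node 0→1
i=52 'c': node 1→2
i=53 'c': node 2→3
i=54 'b': node 3→4  → match P2@[54:54]
i=55 'b': node 4→5  → match P0@[51:55],P2@[55:55],P3@[54:55]

Result: [[5,2],[6,0],[6,2],[6,3],[7,1],[11,2],[12,0],[12,2],[12,3],[13,2],[13,3],[14,2],[14,3],[15,1],[16,2],[17,2],[17,3],[18,2],[18,3],[19,1],[20,2],[21,2],[21,3],[22,2],[22,3],[23,1],[24,2],[25,1],[33,2],[38,2],[39,0],[39,2],[39,3],[40,2],[40,3],[41,1],[45,2],[46,0],[46,2],[46,3],[48,2],[49,2],[49,3],[54,2],[55,0],[55,2],[55,3]]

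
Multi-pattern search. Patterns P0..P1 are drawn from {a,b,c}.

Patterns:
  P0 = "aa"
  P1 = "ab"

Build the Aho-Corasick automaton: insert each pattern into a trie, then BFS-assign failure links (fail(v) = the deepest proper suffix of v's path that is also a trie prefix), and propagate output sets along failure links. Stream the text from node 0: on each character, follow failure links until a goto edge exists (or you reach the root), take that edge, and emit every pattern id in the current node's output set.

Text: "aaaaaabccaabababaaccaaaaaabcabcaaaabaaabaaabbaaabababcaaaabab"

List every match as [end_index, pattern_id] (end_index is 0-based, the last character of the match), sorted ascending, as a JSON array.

Build automaton:
Trie (insert patterns):
  0='ε' goto a→1
  1='a' goto a→2 b→3
  2='aa' goto ·  ←P0
  3='ab' goto ·  ←P1

BFS fail/out derivation:
  fail(1) 'a': from fail(0)=0 chase 'a': 0 ⇒ 0;  out=∅∪out(0)=∅
  fail(2) 'aa': from fail(1)=0 chase 'a': 0 ⇒ 1;  out={0}∪out(1)={0}
  fail(3) 'ab': from fail(1)=0 chase 'b': 0 ⇒ 0;  out={1}∪out(0)={1}

Scan:
pos 0 'a': at 1
pos 1 'a': at 2  → match P0@[0:1]
pos 2 'a': at 2 ·f  → match P0@[1:2]
pos 3 'a': at 2 ·f  → match P0@[2:3]
pos 4 'a': at 2 ·f  → match P0@[3:4]
pos 5 'a': at 2 ·f  → match P0@[4:5]
pos 6 'b': at 3 ·f  → match P1@[5:6]
pos 7 'c': at 0 ·f
pos 8 'c': at 0
pos 9 'a': at 1
pos 10 'a': at 2  → match P0@[9:10]
pos 11 'b': at 3 ·f  → match P1@[10:11]
pos 12 'a': at 1 ·f
pos 13 'b': at 3  → match P1@[12:13]
pos 14 'a': at 1 ·f
pos 15 'b': at 3  → match P1@[14:15]
pos 16 'a': at 1 ·f
pos 17 'a': at 2  → match P0@[16:17]
pos 18 'c': at 0 ·f
pos 19 'c': at 0
pos 20 'a': at 1
pos 21 'a': at 2  → match P0@[20:21]
pos 22 'a': at 2 ·f  → match P0@[21:22]
pos 23 'a': at 2 ·f  → match P0@[22:23]
pos 24 'a': at 2 ·f  → match P0@[23:24]
pos 25 'a': at 2 ·f  → match P0@[24:25]
pos 26 'b': at 3 ·f  → match P1@[25:26]
pos 27 'c': at 0 ·f
pos 28 'a': at 1
pos 29 'b': at 3  → match P1@[28:29]
pos 30 'c': at 0 ·f
pos 31 'a': at 1
pos 32 'a': at 2  → match P0@[31:32]
pos 33 'a': at 2 ·f  → match P0@[32:33]
pos 34 'a': at 2 ·f  → match P0@[33:34]
pos 35 'b': at 3 ·f  → match P1@[34:35]
pos 36 'a': at 1 ·f
pos 37 'a': at 2  → match P0@[36:37]
pos 38 'a': at 2 ·f  → match P0@[37:38]
pos 39 'b': at 3 ·f  → match P1@[38:39]
pos 40 'a': at 1 ·f
pos 41 'a': at 2  → match P0@[40:41]
pos 42 'a': at 2 ·f  → match P0@[41:42]
pos 43 'b': at 3 ·f  → match P1@[42:43]
pos 44 'b': at 0 ·f
pos 45 'a': at 1
pos 46 'a': at 2  → match P0@[45:46]
pos 47 'a': at 2 ·f  → match P0@[46:47]
pos 48 'b': at 3 ·f  → match P1@[47:48]
pos 49 'a': at 1 ·f
pos 50 'b': at 3  → match P1@[49:50]
pos 51 'a': at 1 ·f
pos 52 'b': at 3  → match P1@[51:52]
pos 53 'c': at 0 ·f
pos 54 'a': at 1
pos 55 'a': at 2  → match P0@[54:55]
pos 56 'a': at 2 ·f  → match P0@[55:56]
pos 57 'a': at 2 ·f  → match P0@[56:57]
pos 58 'b': at 3 ·f  → match P1@[57:58]
pos 59 'a': at 1 ·f
pos 60 'b': at 3  → match P1@[59:60]

Matches: [[1,0],[2,0],[3,0],[4,0],[5,0],[6,1],[10,0],[11,1],[13,1],[15,1],[17,0],[21,0],[22,0],[23,0],[24,0],[25,0],[26,1],[29,1],[32,0],[33,0],[34,0],[35,1],[37,0],[38,0],[39,1],[41,0],[42,0],[43,1],[46,0],[47,0],[48,1],[50,1],[52,1],[55,0],[56,0],[57,0],[58,1],[60,1]]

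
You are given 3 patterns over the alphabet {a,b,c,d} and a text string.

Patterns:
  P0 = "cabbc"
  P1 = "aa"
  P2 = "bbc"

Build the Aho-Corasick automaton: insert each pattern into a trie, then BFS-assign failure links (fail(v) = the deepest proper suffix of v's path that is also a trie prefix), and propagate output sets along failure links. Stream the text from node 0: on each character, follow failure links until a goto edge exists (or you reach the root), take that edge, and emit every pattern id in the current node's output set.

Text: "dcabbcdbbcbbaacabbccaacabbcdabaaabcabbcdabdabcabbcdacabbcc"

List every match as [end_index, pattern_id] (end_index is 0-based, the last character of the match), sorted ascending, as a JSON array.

Construct AC machine:
Trie (insert patterns):
  n0 'ε': a→6 b→8 c→1
  n1 'c': a→2
  n2 'ca': b→3
  n3 'cab': b→4
  n4 'cabb': c→5
  n5 'cabbc': ·  [P0 ends]
  n6 'a': a→7
  n7 'aa': ·  [P1 ends]
  n8 'b': b→9
  n9 'bb': c→10
  n10 'bbc': ·  [P2 ends]

BFS fail/out derivation:
  fail(1) 'c': from fail(0)=0 chase 'c': 0 ⇒ 0;  out=∅∪out(0)=∅
  fail(6) 'a': from fail(0)=0 chase 'a': 0 ⇒ 0;  out=∅∪out(0)=∅
  fail(8) 'b': from fail(0)=0 chase 'b': 0 ⇒ 0;  out=∅∪out(0)=∅
  fail(2) 'ca': from fail(1)=0 chase 'a': 0 ⇒ 6;  out=∅∪out(6)=∅
  fail(7) 'aa': from fail(6)=0 chase 'a': 0 ⇒ 6;  out={1}∪out(6)={1}
  fail(9) 'bb': from fail(8)=0 chase 'b': 0 ⇒ 8;  out=∅∪out(8)=∅
  fail(3) 'cab': from fail(2)=6 chase 'b': 6→0 ⇒ 8;  out=∅∪out(8)=∅
  fail(10) 'bbc': from fail(9)=8 chase 'c': 8→0 ⇒ 1;  out={2}∪out(1)={2}
  fail(4) 'cabb': from fail(3)=8 chase 'b': 8 ⇒ 9;  out=∅∪out(9)=∅
  fail(5) 'cabbc': from fail(4)=9 chase 'c': 9 ⇒ 10;  out={0}∪out(10)={0,2}

Text stream:
i=0 'd': node 0→0
i=1 'c': node 0→1
i=2 'a': node 1→2
i=3 'b': node 2→3
i=4 'b': node 3→4
i=5 'c': node 4→5  ** P0@[1:5],P2@[3:5]
i=6 'd': node 5→0 (via fail)
i=7 'b': node 0→8
i=8 'b': node 8→9
i=9 'c': node 9→10  ** P2@[7:9]
i=10 'b': node 10→8 (via fail)
i=11 'b': node 8→9
i=12 'a': node 9→6 (via fail)
i=13 'a': node 6→7  ** P1@[12:13]
i=14 'c': node 7→1 (via fail)
i=15 'a': node 1→2
i=16 'b': node 2→3
i=17 'b': node 3→4
i=18 'c': node 4→5  ** P0@[14:18],P2@[16:18]
i=19 'c': node 5→1 (via fail)
i=20 'a': node 1→2
i=21 'a': node 2→7 (via fail)  ** P1@[20:21]
i=22 'c': node 7→1 (via fail)
i=23 'a': node 1→2
i=24 'b': node 2→3
i=25 'b': node 3→4
i=26 'c': node 4→5  ** P0@[22:26],P2@[24:26]
i=27 'd': node 5→0 (via fail)
i=28 'a': node 0→6
i=29 'b': node 6→8 (via fail)
i=30 'a': node 8→6 (via fail)
i=31 'a': node 6→7  ** P1@[30:31]
i=32 'a': node 7→7 (via fail)  ** P1@[31:32]
i=33 'b': node 7→8 (via fail)
i=34 'c': node 8→1 (via fail)
i=35 'a': node 1→2
i=36 'b': node 2→3
i=37 'b': node 3→4
i=38 'c': node 4→5  ** P0@[34:38],P2@[36:38]
i=39 'd': node 5→0 (via fail)
i=40 'a': node 0→6
i=41 'b': node 6→8 (via fail)
i=42 'd': node 8→0 (via fail)
i=43 'a': node 0→6
i=44 'b': node 6→8 (via fail)
i=45 'c': node 8→1 (via fail)
i=46 'a': node 1→2
i=47 'b': node 2→3
i=48 'b': node 3→4
i=49 'c': node 4→5  ** P0@[45:49],P2@[47:49]
i=50 'd': node 5→0 (via fail)
i=51 'a': node 0→6
i=52 'c': node 6→1 (via fail)
i=53 'a': node 1→2
i=54 'b': node 2→3
i=55 'b': node 3→4
i=56 'c': node 4→5  ** P0@[52:56],P2@[54:56]
i=57 'c': node 5→1 (via fail)

Matches: [[5,0],[5,2],[9,2],[13,1],[18,0],[18,2],[21,1],[26,0],[26,2],[31,1],[32,1],[38,0],[38,2],[49,0],[49,2],[56,0],[56,2]]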